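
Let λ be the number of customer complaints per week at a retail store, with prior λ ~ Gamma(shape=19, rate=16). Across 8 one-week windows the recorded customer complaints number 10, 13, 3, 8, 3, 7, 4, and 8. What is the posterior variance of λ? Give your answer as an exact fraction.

25/192

Total count: 10 + 13 + 3 + 8 + 3 + 7 + 4 + 8 = 56.
Total exposure: 8 weeks.
The Gamma prior is conjugate for the Poisson rate, so λ | data ~ Gamma(19+56, 16+8) = Gamma(75, 24).
Posterior variance = α'/β'² = 75/576 = 25/192.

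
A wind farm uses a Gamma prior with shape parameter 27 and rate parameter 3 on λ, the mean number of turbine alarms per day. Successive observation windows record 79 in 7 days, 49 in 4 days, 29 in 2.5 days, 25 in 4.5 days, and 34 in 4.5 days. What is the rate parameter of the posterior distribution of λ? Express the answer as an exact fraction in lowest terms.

Total count: 79 + 49 + 29 + 25 + 34 = 216.
Total exposure: 7 + 4 + 2.5 + 4.5 + 4.5 = 22.5 days.
Gamma(α, β) with Poisson data over total exposure Σt gives posterior Gamma(α+Σx, β+Σt) = Gamma(243, 51/2).

51/2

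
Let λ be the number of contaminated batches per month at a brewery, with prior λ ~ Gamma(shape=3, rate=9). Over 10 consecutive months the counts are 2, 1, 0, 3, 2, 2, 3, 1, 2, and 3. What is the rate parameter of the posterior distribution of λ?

19

Total count: 2 + 1 + 0 + 3 + 2 + 2 + 3 + 1 + 2 + 3 = 19.
Total exposure: 10 months.
Posterior: α' = 3 + 19 = 22, β' = 9 + 10 = 19.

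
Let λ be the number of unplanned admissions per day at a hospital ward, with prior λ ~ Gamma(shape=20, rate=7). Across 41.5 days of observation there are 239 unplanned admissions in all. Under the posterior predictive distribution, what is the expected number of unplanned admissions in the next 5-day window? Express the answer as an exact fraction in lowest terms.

Total count 239 over total exposure 41.5 days.
By Gamma–Poisson conjugacy, the posterior is Gamma(α + Σx, β + Σt) = Gamma(20 + 239, 7 + 41.5) = Gamma(259, 97/2).
Predictive mean over a 5-day window = T·E[λ|data] = 5·259/(97/2) = 2590/97.

2590/97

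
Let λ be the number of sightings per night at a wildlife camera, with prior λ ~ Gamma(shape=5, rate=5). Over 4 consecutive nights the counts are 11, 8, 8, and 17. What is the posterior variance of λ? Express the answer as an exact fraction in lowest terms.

Total count: 11 + 8 + 8 + 17 = 44.
Total exposure: 4 nights.
By Gamma–Poisson conjugacy, the posterior is Gamma(α + Σx, β + Σt) = Gamma(5 + 44, 5 + 4) = Gamma(49, 9).
Posterior variance = α'/β'² = 49/81.

49/81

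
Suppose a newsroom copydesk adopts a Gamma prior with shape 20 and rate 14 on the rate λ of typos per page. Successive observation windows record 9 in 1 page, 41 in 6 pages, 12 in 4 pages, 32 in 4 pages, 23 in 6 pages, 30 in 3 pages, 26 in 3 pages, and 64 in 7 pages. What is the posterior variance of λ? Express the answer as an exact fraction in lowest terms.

Total count: 9 + 41 + 12 + 32 + 23 + 30 + 26 + 64 = 237.
Total exposure: 1 + 6 + 4 + 4 + 6 + 3 + 3 + 7 = 34 pages.
Conjugate update: add total count to the shape and total exposure to the rate, giving Gamma(257, 48).
Posterior variance = α'/β'² = 257/2304.

257/2304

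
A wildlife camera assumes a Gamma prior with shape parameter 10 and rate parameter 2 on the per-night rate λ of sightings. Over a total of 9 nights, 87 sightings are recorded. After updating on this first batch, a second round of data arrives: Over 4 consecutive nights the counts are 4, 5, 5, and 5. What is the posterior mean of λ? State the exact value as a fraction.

Total count 87 over total exposure 9 nights.
After the first batch: Gamma(10 + 87, 2 + 9) = Gamma(97, 11).
Total count: 4 + 5 + 5 + 5 = 19.
Total exposure: 4 nights.
After the second batch: Gamma(97 + 19, 11 + 4) = Gamma(116, 15).
Posterior mean = α'/β' = 116/15.

116/15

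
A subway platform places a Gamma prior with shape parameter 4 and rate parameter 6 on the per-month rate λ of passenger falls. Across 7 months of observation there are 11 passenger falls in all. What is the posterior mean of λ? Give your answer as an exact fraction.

Total count 11 over total exposure 7 months.
Gamma(α, β) with Poisson data over total exposure Σt gives posterior Gamma(α+Σx, β+Σt) = Gamma(15, 13).
Posterior mean = α'/β' = 15/13.

15/13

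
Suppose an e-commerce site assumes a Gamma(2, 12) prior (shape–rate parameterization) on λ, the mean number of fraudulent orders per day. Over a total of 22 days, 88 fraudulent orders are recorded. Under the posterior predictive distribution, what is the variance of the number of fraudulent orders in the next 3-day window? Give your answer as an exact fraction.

Total count 88 over total exposure 22 days.
The Gamma prior is conjugate for the Poisson rate, so λ | data ~ Gamma(2+88, 12+22) = Gamma(90, 34).
The posterior predictive for a window of length T is Negative Binomial with variance T·α'·(β'+T)/β'² = 3·90·37/1156 = 4995/578.

4995/578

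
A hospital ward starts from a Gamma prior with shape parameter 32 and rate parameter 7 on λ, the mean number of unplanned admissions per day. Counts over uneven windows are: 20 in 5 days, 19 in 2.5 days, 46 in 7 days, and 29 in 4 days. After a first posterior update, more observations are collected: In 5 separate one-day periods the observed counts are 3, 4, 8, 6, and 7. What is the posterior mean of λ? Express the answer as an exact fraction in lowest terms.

348/61

Total count: 20 + 19 + 46 + 29 = 114.
Total exposure: 5 + 2.5 + 7 + 4 = 18.5 days.
After the first batch: Gamma(32 + 114, 7 + 18.5) = Gamma(146, 51/2).
Total count: 3 + 4 + 8 + 6 + 7 = 28.
Total exposure: 5 days.
After the second batch: Gamma(146 + 28, 51/2 + 5) = Gamma(174, 61/2).
Posterior mean = α'/β' = 174/(61/2) = 348/61.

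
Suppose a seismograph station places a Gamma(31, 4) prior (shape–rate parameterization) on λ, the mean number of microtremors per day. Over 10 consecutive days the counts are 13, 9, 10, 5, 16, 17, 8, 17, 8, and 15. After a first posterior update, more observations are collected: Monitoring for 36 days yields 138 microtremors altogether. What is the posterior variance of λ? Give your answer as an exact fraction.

Total count: 13 + 9 + 10 + 5 + 16 + 17 + 8 + 17 + 8 + 15 = 118.
Total exposure: 10 days.
After the first batch: Gamma(31 + 118, 4 + 10) = Gamma(149, 14).
Total count 138 over total exposure 36 days.
After the second batch: Gamma(149 + 138, 14 + 36) = Gamma(287, 50).
Posterior variance = α'/β'² = 287/2500.

287/2500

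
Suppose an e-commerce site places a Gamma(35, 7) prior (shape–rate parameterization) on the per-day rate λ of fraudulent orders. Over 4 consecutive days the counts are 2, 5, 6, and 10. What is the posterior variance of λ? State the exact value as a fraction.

Total count: 2 + 5 + 6 + 10 = 23.
Total exposure: 4 days.
The Gamma prior is conjugate for the Poisson rate, so λ | data ~ Gamma(35+23, 7+4) = Gamma(58, 11).
Posterior variance = α'/β'² = 58/121.

58/121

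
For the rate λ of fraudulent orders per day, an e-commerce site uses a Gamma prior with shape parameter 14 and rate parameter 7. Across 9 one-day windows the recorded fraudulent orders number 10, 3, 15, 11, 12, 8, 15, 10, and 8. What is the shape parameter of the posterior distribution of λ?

Total count: 10 + 3 + 15 + 11 + 12 + 8 + 15 + 10 + 8 = 92.
Total exposure: 9 days.
Gamma(α, β) with Poisson data over total exposure Σt gives posterior Gamma(α+Σx, β+Σt) = Gamma(106, 16).

106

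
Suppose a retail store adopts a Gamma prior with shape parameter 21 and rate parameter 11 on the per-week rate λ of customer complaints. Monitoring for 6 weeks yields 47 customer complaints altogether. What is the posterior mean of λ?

Total count 47 over total exposure 6 weeks.
Conjugate update: add total count to the shape and total exposure to the rate, giving Gamma(68, 17).
Posterior mean = α'/β' = 68/17 = 4.

4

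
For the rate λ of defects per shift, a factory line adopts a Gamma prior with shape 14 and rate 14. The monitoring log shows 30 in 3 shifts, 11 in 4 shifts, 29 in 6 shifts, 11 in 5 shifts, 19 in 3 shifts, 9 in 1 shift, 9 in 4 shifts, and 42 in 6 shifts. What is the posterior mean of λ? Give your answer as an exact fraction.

Total count: 30 + 11 + 29 + 11 + 19 + 9 + 9 + 42 = 160.
Total exposure: 3 + 4 + 6 + 5 + 3 + 1 + 4 + 6 = 32 shifts.
The Gamma prior is conjugate for the Poisson rate, so λ | data ~ Gamma(14+160, 14+32) = Gamma(174, 46).
Posterior mean = α'/β' = 174/46 = 87/23.

87/23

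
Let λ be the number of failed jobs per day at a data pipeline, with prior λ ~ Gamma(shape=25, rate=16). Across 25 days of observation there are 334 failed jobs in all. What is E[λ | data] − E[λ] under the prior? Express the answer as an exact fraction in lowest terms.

4719/656

Total count 334 over total exposure 25 days.
The Gamma prior is conjugate for the Poisson rate, so λ | data ~ Gamma(25+334, 16+25) = Gamma(359, 41).
Posterior mean = 359/41 = 359/41; prior mean = 25/16 = 25/16. Difference = 359/41 − 25/16 = 4719/656.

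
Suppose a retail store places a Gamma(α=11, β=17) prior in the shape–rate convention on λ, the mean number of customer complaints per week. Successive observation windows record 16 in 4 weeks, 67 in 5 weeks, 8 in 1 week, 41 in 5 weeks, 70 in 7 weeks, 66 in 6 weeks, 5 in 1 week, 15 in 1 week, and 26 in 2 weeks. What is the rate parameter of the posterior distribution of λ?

49

Total count: 16 + 67 + 8 + 41 + 70 + 66 + 5 + 15 + 26 = 314.
Total exposure: 4 + 5 + 1 + 5 + 7 + 6 + 1 + 1 + 2 = 32 weeks.
By Gamma–Poisson conjugacy, the posterior is Gamma(α + Σx, β + Σt) = Gamma(11 + 314, 17 + 32) = Gamma(325, 49).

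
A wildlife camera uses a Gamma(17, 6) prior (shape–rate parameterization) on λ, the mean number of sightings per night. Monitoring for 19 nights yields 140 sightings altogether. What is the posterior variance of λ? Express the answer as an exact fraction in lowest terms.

Total count 140 over total exposure 19 nights.
Posterior: α' = 17 + 140 = 157, β' = 6 + 19 = 25.
Posterior variance = α'/β'² = 157/625.

157/625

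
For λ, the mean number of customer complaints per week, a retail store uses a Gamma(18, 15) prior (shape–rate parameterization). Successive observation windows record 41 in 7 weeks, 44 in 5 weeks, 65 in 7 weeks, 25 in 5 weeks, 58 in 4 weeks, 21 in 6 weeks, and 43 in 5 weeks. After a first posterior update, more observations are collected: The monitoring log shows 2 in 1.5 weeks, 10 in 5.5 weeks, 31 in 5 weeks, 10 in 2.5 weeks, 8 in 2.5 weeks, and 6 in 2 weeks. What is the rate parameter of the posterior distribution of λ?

73

Total count: 41 + 44 + 65 + 25 + 58 + 21 + 43 = 297.
Total exposure: 7 + 5 + 7 + 5 + 4 + 6 + 5 = 39 weeks.
After the first batch: Gamma(18 + 297, 15 + 39) = Gamma(315, 54).
Total count: 2 + 10 + 31 + 10 + 8 + 6 = 67.
Total exposure: 1.5 + 5.5 + 5 + 2.5 + 2.5 + 2 = 19 weeks.
After the second batch: Gamma(315 + 67, 54 + 19) = Gamma(382, 73).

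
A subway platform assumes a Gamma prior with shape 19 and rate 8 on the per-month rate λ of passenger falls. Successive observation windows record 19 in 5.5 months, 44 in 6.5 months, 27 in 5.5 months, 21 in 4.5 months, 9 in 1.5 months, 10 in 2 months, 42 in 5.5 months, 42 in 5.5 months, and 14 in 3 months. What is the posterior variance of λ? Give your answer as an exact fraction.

52/475

Total count: 19 + 44 + 27 + 21 + 9 + 10 + 42 + 42 + 14 = 228.
Total exposure: 5.5 + 6.5 + 5.5 + 4.5 + 1.5 + 2 + 5.5 + 5.5 + 3 = 39.5 months.
By Gamma–Poisson conjugacy, the posterior is Gamma(α + Σx, β + Σt) = Gamma(19 + 228, 8 + 39.5) = Gamma(247, 95/2).
Posterior variance = α'/β'² = 247/(9025/4) = 52/475.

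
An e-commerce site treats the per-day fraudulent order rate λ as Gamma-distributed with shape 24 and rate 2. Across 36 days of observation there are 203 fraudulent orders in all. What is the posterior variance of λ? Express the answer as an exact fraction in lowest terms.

227/1444

Total count 203 over total exposure 36 days.
By Gamma–Poisson conjugacy, the posterior is Gamma(α + Σx, β + Σt) = Gamma(24 + 203, 2 + 36) = Gamma(227, 38).
Posterior variance = α'/β'² = 227/1444.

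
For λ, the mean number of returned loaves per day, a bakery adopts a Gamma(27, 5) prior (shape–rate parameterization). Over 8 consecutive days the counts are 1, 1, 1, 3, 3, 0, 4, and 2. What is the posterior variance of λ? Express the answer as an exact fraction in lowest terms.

Total count: 1 + 1 + 1 + 3 + 3 + 0 + 4 + 2 = 15.
Total exposure: 8 days.
Gamma(α, β) with Poisson data over total exposure Σt gives posterior Gamma(α+Σx, β+Σt) = Gamma(42, 13).
Posterior variance = α'/β'² = 42/169.

42/169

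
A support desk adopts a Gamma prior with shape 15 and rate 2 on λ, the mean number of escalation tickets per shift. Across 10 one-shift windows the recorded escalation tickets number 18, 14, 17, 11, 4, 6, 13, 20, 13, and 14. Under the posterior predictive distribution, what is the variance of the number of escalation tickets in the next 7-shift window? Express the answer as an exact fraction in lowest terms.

19285/144

Total count: 18 + 14 + 17 + 11 + 4 + 6 + 13 + 20 + 13 + 14 = 130.
Total exposure: 10 shifts.
The Gamma prior is conjugate for the Poisson rate, so λ | data ~ Gamma(15+130, 2+10) = Gamma(145, 12).
The posterior predictive for a window of length T is Negative Binomial with variance T·α'·(β'+T)/β'² = 7·145·19/144 = 19285/144.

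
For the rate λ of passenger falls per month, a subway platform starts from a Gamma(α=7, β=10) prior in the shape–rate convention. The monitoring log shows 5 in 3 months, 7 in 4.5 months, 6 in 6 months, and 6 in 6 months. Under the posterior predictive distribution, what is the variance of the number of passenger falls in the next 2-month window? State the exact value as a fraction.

Total count: 5 + 7 + 6 + 6 = 24.
Total exposure: 3 + 4.5 + 6 + 6 = 19.5 months.
By Gamma–Poisson conjugacy, the posterior is Gamma(α + Σx, β + Σt) = Gamma(7 + 24, 10 + 19.5) = Gamma(31, 59/2).
The posterior predictive for a window of length T is Negative Binomial with variance T·α'·(β'+T)/β'² = 2·31·(63/2)/(3481/4) = 7812/3481.

7812/3481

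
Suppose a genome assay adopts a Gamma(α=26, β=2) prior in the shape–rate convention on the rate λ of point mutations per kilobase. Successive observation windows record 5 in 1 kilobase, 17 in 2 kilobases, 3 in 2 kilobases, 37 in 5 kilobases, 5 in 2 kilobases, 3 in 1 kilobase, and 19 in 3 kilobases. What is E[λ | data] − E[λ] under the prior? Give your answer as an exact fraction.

-119/18

Total count: 5 + 17 + 3 + 37 + 5 + 3 + 19 = 89.
Total exposure: 1 + 2 + 2 + 5 + 2 + 1 + 3 = 16 kilobases.
The Gamma prior is conjugate for the Poisson rate, so λ | data ~ Gamma(26+89, 2+16) = Gamma(115, 18).
Posterior mean = 115/18 = 115/18; prior mean = 26/2 = 13. Difference = 115/18 − 13 = -119/18.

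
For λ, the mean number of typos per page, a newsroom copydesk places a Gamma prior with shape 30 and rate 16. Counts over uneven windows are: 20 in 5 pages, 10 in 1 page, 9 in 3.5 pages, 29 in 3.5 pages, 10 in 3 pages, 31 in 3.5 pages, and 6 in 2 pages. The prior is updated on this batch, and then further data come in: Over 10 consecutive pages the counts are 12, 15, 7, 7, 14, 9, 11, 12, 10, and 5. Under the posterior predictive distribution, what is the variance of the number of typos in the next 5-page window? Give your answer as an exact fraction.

546/19

Total count: 20 + 10 + 9 + 29 + 10 + 31 + 6 = 115.
Total exposure: 5 + 1 + 3.5 + 3.5 + 3 + 3.5 + 2 = 21.5 pages.
After the first batch: Gamma(30 + 115, 16 + 21.5) = Gamma(145, 75/2).
Total count: 12 + 15 + 7 + 7 + 14 + 9 + 11 + 12 + 10 + 5 = 102.
Total exposure: 10 pages.
After the second batch: Gamma(145 + 102, 75/2 + 10) = Gamma(247, 95/2).
The posterior predictive for a window of length T is Negative Binomial with variance T·α'·(β'+T)/β'² = 5·247·(105/2)/(9025/4) = 546/19.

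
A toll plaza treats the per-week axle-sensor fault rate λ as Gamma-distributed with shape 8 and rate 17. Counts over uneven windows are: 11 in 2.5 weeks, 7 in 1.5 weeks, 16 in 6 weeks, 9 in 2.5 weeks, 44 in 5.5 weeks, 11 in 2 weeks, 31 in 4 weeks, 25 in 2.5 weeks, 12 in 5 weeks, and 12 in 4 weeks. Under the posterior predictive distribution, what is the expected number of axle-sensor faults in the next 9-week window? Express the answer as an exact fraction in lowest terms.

Total count: 11 + 7 + 16 + 9 + 44 + 11 + 31 + 25 + 12 + 12 = 178.
Total exposure: 2.5 + 1.5 + 6 + 2.5 + 5.5 + 2 + 4 + 2.5 + 5 + 4 = 35.5 weeks.
The Gamma prior is conjugate for the Poisson rate, so λ | data ~ Gamma(8+178, 17+35.5) = Gamma(186, 105/2).
Predictive mean over a 9-week window = T·E[λ|data] = 9·186/(105/2) = 1116/35.

1116/35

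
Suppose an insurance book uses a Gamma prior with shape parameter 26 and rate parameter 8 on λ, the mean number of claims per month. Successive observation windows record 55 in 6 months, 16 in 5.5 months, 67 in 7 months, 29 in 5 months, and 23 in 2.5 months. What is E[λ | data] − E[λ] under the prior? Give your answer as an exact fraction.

211/68

Total count: 55 + 16 + 67 + 29 + 23 = 190.
Total exposure: 6 + 5.5 + 7 + 5 + 2.5 = 26 months.
Gamma(α, β) with Poisson data over total exposure Σt gives posterior Gamma(α+Σx, β+Σt) = Gamma(216, 34).
Posterior mean = 216/34 = 108/17; prior mean = 26/8 = 13/4. Difference = 108/17 − 13/4 = 211/68.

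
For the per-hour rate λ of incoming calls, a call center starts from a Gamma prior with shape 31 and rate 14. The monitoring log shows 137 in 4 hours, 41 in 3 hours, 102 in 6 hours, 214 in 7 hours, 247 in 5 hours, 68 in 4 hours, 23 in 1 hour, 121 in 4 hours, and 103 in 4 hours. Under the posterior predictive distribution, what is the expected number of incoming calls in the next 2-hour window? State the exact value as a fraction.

Total count: 137 + 41 + 102 + 214 + 247 + 68 + 23 + 121 + 103 = 1056.
Total exposure: 4 + 3 + 6 + 7 + 5 + 4 + 1 + 4 + 4 = 38 hours.
By Gamma–Poisson conjugacy, the posterior is Gamma(α + Σx, β + Σt) = Gamma(31 + 1056, 14 + 38) = Gamma(1087, 52).
Predictive mean over a 2-hour window = T·E[λ|data] = 2·1087/52 = 1087/26.

1087/26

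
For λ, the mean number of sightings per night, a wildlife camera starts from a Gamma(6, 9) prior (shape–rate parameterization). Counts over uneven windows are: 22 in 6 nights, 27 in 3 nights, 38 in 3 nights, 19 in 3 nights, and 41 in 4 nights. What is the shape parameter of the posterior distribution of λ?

153

Total count: 22 + 27 + 38 + 19 + 41 = 147.
Total exposure: 6 + 3 + 3 + 3 + 4 = 19 nights.
Conjugate update: add total count to the shape and total exposure to the rate, giving Gamma(153, 28).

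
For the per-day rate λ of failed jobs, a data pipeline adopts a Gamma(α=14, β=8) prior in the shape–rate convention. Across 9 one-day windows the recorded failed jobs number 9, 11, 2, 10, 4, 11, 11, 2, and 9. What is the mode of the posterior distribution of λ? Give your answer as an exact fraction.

82/17

Total count: 9 + 11 + 2 + 10 + 4 + 11 + 11 + 2 + 9 = 69.
Total exposure: 9 days.
By Gamma–Poisson conjugacy, the posterior is Gamma(α + Σx, β + Σt) = Gamma(14 + 69, 8 + 9) = Gamma(83, 17).
Posterior mode = (α'−1)/β' = 82/17.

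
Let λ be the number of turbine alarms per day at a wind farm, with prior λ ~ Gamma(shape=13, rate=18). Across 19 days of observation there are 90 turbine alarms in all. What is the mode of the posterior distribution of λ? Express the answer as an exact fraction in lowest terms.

102/37

Total count 90 over total exposure 19 days.
The Gamma prior is conjugate for the Poisson rate, so λ | data ~ Gamma(13+90, 18+19) = Gamma(103, 37).
Posterior mode = (α'−1)/β' = 102/37.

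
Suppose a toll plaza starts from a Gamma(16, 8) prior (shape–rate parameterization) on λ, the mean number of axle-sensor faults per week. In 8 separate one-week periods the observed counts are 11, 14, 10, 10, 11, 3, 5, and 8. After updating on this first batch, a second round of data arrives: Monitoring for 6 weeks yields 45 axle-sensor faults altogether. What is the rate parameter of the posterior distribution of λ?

Total count: 11 + 14 + 10 + 10 + 11 + 3 + 5 + 8 = 72.
Total exposure: 8 weeks.
After the first batch: Gamma(16 + 72, 8 + 8) = Gamma(88, 16).
Total count 45 over total exposure 6 weeks.
After the second batch: Gamma(88 + 45, 16 + 6) = Gamma(133, 22).

22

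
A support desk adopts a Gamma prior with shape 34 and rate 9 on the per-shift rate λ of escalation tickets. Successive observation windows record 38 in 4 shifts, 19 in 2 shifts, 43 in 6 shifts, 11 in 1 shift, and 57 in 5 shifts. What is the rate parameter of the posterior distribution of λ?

Total count: 38 + 19 + 43 + 11 + 57 = 168.
Total exposure: 4 + 2 + 6 + 1 + 5 = 18 shifts.
By Gamma–Poisson conjugacy, the posterior is Gamma(α + Σx, β + Σt) = Gamma(34 + 168, 9 + 18) = Gamma(202, 27).

27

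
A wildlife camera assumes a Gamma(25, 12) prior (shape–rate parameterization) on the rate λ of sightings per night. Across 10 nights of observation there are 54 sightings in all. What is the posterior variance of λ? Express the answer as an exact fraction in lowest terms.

79/484

Total count 54 over total exposure 10 nights.
Gamma(α, β) with Poisson data over total exposure Σt gives posterior Gamma(α+Σx, β+Σt) = Gamma(79, 22).
Posterior variance = α'/β'² = 79/484.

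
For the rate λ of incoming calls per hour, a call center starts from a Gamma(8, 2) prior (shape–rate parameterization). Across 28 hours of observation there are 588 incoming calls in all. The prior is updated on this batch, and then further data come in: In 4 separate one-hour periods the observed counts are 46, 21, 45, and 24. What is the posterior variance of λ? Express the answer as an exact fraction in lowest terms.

183/289

Total count 588 over total exposure 28 hours.
After the first batch: Gamma(8 + 588, 2 + 28) = Gamma(596, 30).
Total count: 46 + 21 + 45 + 24 = 136.
Total exposure: 4 hours.
After the second batch: Gamma(596 + 136, 30 + 4) = Gamma(732, 34).
Posterior variance = α'/β'² = 732/1156 = 183/289.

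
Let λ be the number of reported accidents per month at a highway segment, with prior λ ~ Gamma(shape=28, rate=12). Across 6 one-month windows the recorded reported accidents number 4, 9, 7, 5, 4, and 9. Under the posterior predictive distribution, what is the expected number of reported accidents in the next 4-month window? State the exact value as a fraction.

44/3

Total count: 4 + 9 + 7 + 5 + 4 + 9 = 38.
Total exposure: 6 months.
By Gamma–Poisson conjugacy, the posterior is Gamma(α + Σx, β + Σt) = Gamma(28 + 38, 12 + 6) = Gamma(66, 18).
Predictive mean over a 4-month window = T·E[λ|data] = 4·66/18 = 44/3.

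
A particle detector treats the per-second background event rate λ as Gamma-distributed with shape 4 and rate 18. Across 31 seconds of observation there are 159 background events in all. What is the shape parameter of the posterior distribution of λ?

163

Total count 159 over total exposure 31 seconds.
By Gamma–Poisson conjugacy, the posterior is Gamma(α + Σx, β + Σt) = Gamma(4 + 159, 18 + 31) = Gamma(163, 49).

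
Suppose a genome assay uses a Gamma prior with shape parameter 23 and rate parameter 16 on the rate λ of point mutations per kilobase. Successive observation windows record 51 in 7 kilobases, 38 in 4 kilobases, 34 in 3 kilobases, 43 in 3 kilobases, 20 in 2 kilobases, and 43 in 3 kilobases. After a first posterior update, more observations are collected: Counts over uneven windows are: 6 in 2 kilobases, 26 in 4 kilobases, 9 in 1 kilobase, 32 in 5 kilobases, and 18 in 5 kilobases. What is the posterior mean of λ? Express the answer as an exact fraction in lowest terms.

Total count: 51 + 38 + 34 + 43 + 20 + 43 = 229.
Total exposure: 7 + 4 + 3 + 3 + 2 + 3 = 22 kilobases.
After the first batch: Gamma(23 + 229, 16 + 22) = Gamma(252, 38).
Total count: 6 + 26 + 9 + 32 + 18 = 91.
Total exposure: 2 + 4 + 1 + 5 + 5 = 17 kilobases.
After the second batch: Gamma(252 + 91, 38 + 17) = Gamma(343, 55).
Posterior mean = α'/β' = 343/55.

343/55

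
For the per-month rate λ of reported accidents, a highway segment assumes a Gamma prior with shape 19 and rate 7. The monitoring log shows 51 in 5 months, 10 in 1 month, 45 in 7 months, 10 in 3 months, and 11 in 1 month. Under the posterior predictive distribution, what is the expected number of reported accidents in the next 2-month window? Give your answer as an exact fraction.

73/6

Total count: 51 + 10 + 45 + 10 + 11 = 127.
Total exposure: 5 + 1 + 7 + 3 + 1 = 17 months.
Gamma(α, β) with Poisson data over total exposure Σt gives posterior Gamma(α+Σx, β+Σt) = Gamma(146, 24).
Predictive mean over a 2-month window = T·E[λ|data] = 2·146/24 = 73/6.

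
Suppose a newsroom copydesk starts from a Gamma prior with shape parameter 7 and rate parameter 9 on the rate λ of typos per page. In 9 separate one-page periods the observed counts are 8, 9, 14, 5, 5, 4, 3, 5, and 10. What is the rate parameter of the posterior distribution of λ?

Total count: 8 + 9 + 14 + 5 + 5 + 4 + 3 + 5 + 10 = 63.
Total exposure: 9 pages.
Conjugate update: add total count to the shape and total exposure to the rate, giving Gamma(70, 18).

18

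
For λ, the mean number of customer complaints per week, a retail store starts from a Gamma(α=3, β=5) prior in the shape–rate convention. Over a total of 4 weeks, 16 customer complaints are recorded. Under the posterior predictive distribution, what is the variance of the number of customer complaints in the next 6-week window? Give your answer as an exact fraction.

190/9

Total count 16 over total exposure 4 weeks.
The Gamma prior is conjugate for the Poisson rate, so λ | data ~ Gamma(3+16, 5+4) = Gamma(19, 9).
The posterior predictive for a window of length T is Negative Binomial with variance T·α'·(β'+T)/β'² = 6·19·15/81 = 190/9.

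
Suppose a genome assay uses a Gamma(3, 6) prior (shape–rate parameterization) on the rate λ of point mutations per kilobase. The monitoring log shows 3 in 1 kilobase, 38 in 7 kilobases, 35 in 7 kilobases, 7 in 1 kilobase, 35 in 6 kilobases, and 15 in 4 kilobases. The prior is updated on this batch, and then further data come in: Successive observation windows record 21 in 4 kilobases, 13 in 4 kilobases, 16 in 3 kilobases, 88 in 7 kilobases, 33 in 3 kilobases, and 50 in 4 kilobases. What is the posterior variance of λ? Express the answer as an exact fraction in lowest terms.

Total count: 3 + 38 + 35 + 7 + 35 + 15 = 133.
Total exposure: 1 + 7 + 7 + 1 + 6 + 4 = 26 kilobases.
After the first batch: Gamma(3 + 133, 6 + 26) = Gamma(136, 32).
Total count: 21 + 13 + 16 + 88 + 33 + 50 = 221.
Total exposure: 4 + 4 + 3 + 7 + 3 + 4 = 25 kilobases.
After the second batch: Gamma(136 + 221, 32 + 25) = Gamma(357, 57).
Posterior variance = α'/β'² = 357/3249 = 119/1083.

119/1083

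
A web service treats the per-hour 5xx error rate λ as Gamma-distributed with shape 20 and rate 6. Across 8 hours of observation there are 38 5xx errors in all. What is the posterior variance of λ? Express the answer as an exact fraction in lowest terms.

Total count 38 over total exposure 8 hours.
Conjugate update: add total count to the shape and total exposure to the rate, giving Gamma(58, 14).
Posterior variance = α'/β'² = 58/196 = 29/98.

29/98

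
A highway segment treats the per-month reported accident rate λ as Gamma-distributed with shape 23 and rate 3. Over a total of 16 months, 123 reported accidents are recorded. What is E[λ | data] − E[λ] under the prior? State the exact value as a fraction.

Total count 123 over total exposure 16 months.
Gamma(α, β) with Poisson data over total exposure Σt gives posterior Gamma(α+Σx, β+Σt) = Gamma(146, 19).
Posterior mean = 146/19 = 146/19; prior mean = 23/3 = 23/3. Difference = 146/19 − 23/3 = 1/57.

1/57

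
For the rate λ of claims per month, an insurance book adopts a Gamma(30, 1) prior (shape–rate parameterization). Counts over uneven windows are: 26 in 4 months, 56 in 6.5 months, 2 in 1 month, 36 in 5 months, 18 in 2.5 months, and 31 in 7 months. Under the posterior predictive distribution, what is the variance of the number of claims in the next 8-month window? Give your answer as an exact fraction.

Total count: 26 + 56 + 2 + 36 + 18 + 31 = 169.
Total exposure: 4 + 6.5 + 1 + 5 + 2.5 + 7 = 26 months.
Gamma(α, β) with Poisson data over total exposure Σt gives posterior Gamma(α+Σx, β+Σt) = Gamma(199, 27).
The posterior predictive for a window of length T is Negative Binomial with variance T·α'·(β'+T)/β'² = 8·199·35/729 = 55720/729.

55720/729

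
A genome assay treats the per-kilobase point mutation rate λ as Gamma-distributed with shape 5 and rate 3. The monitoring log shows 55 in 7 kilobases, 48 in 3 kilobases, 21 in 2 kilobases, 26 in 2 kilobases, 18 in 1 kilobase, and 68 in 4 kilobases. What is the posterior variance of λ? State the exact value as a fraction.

241/484

Total count: 55 + 48 + 21 + 26 + 18 + 68 = 236.
Total exposure: 7 + 3 + 2 + 2 + 1 + 4 = 19 kilobases.
By Gamma–Poisson conjugacy, the posterior is Gamma(α + Σx, β + Σt) = Gamma(5 + 236, 3 + 19) = Gamma(241, 22).
Posterior variance = α'/β'² = 241/484.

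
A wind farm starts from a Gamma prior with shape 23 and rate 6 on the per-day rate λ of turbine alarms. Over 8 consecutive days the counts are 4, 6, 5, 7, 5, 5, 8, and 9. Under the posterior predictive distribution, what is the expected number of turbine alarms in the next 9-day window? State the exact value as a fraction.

324/7

Total count: 4 + 6 + 5 + 7 + 5 + 5 + 8 + 9 = 49.
Total exposure: 8 days.
Conjugate update: add total count to the shape and total exposure to the rate, giving Gamma(72, 14).
Predictive mean over a 9-day window = T·E[λ|data] = 9·72/14 = 324/7.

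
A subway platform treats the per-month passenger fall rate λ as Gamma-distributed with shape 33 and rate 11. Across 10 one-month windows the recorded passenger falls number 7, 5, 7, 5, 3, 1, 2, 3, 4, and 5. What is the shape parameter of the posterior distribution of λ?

75

Total count: 7 + 5 + 7 + 5 + 3 + 1 + 2 + 3 + 4 + 5 = 42.
Total exposure: 10 months.
Gamma(α, β) with Poisson data over total exposure Σt gives posterior Gamma(α+Σx, β+Σt) = Gamma(75, 21).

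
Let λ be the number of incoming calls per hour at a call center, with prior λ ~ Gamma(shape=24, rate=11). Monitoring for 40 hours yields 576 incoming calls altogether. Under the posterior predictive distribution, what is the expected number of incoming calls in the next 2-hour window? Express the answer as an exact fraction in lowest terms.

Total count 576 over total exposure 40 hours.
The Gamma prior is conjugate for the Poisson rate, so λ | data ~ Gamma(24+576, 11+40) = Gamma(600, 51).
Predictive mean over a 2-hour window = T·E[λ|data] = 2·600/51 = 400/17.

400/17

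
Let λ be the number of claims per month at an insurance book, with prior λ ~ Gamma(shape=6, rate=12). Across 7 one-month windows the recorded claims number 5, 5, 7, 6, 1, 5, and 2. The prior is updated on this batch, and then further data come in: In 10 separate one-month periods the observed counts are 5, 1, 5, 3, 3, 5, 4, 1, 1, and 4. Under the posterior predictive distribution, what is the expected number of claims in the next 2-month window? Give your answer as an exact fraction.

138/29

Total count: 5 + 5 + 7 + 6 + 1 + 5 + 2 = 31.
Total exposure: 7 months.
After the first batch: Gamma(6 + 31, 12 + 7) = Gamma(37, 19).
Total count: 5 + 1 + 5 + 3 + 3 + 5 + 4 + 1 + 1 + 4 = 32.
Total exposure: 10 months.
After the second batch: Gamma(37 + 32, 19 + 10) = Gamma(69, 29).
Predictive mean over a 2-month window = T·E[λ|data] = 2·69/29 = 138/29.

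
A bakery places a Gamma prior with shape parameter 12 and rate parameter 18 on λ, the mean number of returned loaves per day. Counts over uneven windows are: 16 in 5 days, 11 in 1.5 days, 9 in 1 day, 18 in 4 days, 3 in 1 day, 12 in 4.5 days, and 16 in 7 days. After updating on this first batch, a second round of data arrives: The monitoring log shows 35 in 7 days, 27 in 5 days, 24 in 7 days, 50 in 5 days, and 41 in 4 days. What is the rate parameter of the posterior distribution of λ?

70

Total count: 16 + 11 + 9 + 18 + 3 + 12 + 16 = 85.
Total exposure: 5 + 1.5 + 1 + 4 + 1 + 4.5 + 7 = 24 days.
After the first batch: Gamma(12 + 85, 18 + 24) = Gamma(97, 42).
Total count: 35 + 27 + 24 + 50 + 41 = 177.
Total exposure: 7 + 5 + 7 + 5 + 4 = 28 days.
After the second batch: Gamma(97 + 177, 42 + 28) = Gamma(274, 70).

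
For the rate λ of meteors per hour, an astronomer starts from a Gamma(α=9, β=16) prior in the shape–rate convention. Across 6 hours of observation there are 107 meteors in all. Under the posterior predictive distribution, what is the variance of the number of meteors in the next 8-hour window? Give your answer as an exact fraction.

6960/121

Total count 107 over total exposure 6 hours.
Gamma(α, β) with Poisson data over total exposure Σt gives posterior Gamma(α+Σx, β+Σt) = Gamma(116, 22).
The posterior predictive for a window of length T is Negative Binomial with variance T·α'·(β'+T)/β'² = 8·116·30/484 = 6960/121.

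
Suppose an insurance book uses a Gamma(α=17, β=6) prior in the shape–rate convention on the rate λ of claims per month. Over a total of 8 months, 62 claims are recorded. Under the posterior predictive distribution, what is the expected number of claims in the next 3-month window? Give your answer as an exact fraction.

237/14

Total count 62 over total exposure 8 months.
The Gamma prior is conjugate for the Poisson rate, so λ | data ~ Gamma(17+62, 6+8) = Gamma(79, 14).
Predictive mean over a 3-month window = T·E[λ|data] = 3·79/14 = 237/14.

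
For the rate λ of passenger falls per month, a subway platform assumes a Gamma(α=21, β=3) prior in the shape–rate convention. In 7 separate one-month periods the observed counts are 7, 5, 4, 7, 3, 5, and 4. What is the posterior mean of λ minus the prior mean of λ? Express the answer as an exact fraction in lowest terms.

Total count: 7 + 5 + 4 + 7 + 3 + 5 + 4 = 35.
Total exposure: 7 months.
By Gamma–Poisson conjugacy, the posterior is Gamma(α + Σx, β + Σt) = Gamma(21 + 35, 3 + 7) = Gamma(56, 10).
Posterior mean = 56/10 = 28/5; prior mean = 21/3 = 7. Difference = 28/5 − 7 = -7/5.

-7/5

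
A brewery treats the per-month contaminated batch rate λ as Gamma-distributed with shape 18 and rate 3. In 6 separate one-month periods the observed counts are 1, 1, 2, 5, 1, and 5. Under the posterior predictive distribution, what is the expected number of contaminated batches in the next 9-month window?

33

Total count: 1 + 1 + 2 + 5 + 1 + 5 = 15.
Total exposure: 6 months.
The Gamma prior is conjugate for the Poisson rate, so λ | data ~ Gamma(18+15, 3+6) = Gamma(33, 9).
Predictive mean over a 9-month window = T·E[λ|data] = 9·33/9 = 33.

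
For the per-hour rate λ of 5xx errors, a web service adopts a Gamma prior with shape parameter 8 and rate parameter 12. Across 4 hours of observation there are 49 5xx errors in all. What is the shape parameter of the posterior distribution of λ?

57

Total count 49 over total exposure 4 hours.
Posterior: α' = 8 + 49 = 57, β' = 12 + 4 = 16.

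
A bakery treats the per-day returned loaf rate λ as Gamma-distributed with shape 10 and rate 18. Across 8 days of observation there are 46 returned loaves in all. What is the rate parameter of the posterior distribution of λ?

Total count 46 over total exposure 8 days.
Posterior: α' = 10 + 46 = 56, β' = 18 + 8 = 26.

26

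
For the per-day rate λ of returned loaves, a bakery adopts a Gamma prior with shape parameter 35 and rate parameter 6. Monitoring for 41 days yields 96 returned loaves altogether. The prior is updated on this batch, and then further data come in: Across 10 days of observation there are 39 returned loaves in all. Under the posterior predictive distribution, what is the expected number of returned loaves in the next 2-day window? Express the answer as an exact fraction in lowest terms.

Total count 96 over total exposure 41 days.
After the first batch: Gamma(35 + 96, 6 + 41) = Gamma(131, 47).
Total count 39 over total exposure 10 days.
After the second batch: Gamma(131 + 39, 47 + 10) = Gamma(170, 57).
Predictive mean over a 2-day window = T·E[λ|data] = 2·170/57 = 340/57.

340/57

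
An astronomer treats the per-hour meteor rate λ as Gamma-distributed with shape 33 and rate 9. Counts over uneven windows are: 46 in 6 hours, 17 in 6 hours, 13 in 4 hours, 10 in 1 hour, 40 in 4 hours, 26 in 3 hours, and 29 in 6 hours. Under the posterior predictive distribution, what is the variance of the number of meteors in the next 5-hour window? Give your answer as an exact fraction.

Total count: 46 + 17 + 13 + 10 + 40 + 26 + 29 = 181.
Total exposure: 6 + 6 + 4 + 1 + 4 + 3 + 6 = 30 hours.
Posterior: α' = 33 + 181 = 214, β' = 9 + 30 = 39.
The posterior predictive for a window of length T is Negative Binomial with variance T·α'·(β'+T)/β'² = 5·214·44/1521 = 47080/1521.

47080/1521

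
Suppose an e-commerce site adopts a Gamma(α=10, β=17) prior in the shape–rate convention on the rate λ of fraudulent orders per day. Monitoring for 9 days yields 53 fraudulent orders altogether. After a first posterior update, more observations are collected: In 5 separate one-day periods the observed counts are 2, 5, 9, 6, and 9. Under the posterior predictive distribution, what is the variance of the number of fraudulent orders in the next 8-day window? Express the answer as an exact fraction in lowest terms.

Total count 53 over total exposure 9 days.
After the first batch: Gamma(10 + 53, 17 + 9) = Gamma(63, 26).
Total count: 2 + 5 + 9 + 6 + 9 = 31.
Total exposure: 5 days.
After the second batch: Gamma(63 + 31, 26 + 5) = Gamma(94, 31).
The posterior predictive for a window of length T is Negative Binomial with variance T·α'·(β'+T)/β'² = 8·94·39/961 = 29328/961.

29328/961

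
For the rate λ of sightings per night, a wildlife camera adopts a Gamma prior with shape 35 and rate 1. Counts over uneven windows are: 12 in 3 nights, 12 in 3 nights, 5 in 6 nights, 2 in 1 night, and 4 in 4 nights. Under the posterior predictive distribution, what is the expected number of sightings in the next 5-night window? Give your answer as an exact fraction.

Total count: 12 + 12 + 5 + 2 + 4 = 35.
Total exposure: 3 + 3 + 6 + 1 + 4 = 17 nights.
Posterior: α' = 35 + 35 = 70, β' = 1 + 17 = 18.
Predictive mean over a 5-night window = T·E[λ|data] = 5·70/18 = 175/9.

175/9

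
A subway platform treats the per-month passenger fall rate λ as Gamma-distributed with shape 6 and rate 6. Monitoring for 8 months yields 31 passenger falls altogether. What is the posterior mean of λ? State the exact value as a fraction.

37/14

Total count 31 over total exposure 8 months.
The Gamma prior is conjugate for the Poisson rate, so λ | data ~ Gamma(6+31, 6+8) = Gamma(37, 14).
Posterior mean = α'/β' = 37/14.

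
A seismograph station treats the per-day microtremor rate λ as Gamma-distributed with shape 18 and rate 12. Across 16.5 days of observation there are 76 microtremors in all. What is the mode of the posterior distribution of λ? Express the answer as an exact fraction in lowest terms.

Total count 76 over total exposure 16.5 days.
Conjugate update: add total count to the shape and total exposure to the rate, giving Gamma(94, 57/2).
Posterior mode = (α'−1)/β' = 93/(57/2) = 62/19.

62/19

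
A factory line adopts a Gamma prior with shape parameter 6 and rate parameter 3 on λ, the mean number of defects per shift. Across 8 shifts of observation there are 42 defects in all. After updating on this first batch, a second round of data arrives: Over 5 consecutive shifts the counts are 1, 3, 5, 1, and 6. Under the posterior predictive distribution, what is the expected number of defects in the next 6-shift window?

Total count 42 over total exposure 8 shifts.
After the first batch: Gamma(6 + 42, 3 + 8) = Gamma(48, 11).
Total count: 1 + 3 + 5 + 1 + 6 = 16.
Total exposure: 5 shifts.
After the second batch: Gamma(48 + 16, 11 + 5) = Gamma(64, 16).
Predictive mean over a 6-shift window = T·E[λ|data] = 6·64/16 = 24.

24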